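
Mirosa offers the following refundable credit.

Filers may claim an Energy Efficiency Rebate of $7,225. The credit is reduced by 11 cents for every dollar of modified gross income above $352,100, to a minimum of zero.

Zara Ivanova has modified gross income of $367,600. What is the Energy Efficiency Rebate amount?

Energy Efficiency Rebate: 11% of the $15,500 excess over $352,100 is $1,705; credit = $7,225 − $1,705 = $5,520.

$5,520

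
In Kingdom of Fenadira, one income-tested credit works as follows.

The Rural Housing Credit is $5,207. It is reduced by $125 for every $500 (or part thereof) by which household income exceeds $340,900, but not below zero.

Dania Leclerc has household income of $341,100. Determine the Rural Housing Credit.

$5,082

Rural Housing Credit: income exceeds $340,900 by $200, which is 1 full-or-partial $500 increment; reduction = 1 × $125 = $125, leaving $5,082.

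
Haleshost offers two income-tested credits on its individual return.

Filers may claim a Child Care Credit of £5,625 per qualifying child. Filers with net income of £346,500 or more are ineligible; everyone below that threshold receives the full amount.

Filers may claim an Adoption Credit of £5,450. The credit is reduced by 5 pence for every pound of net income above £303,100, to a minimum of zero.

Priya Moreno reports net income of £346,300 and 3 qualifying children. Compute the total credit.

£20,165

Child Care Credit: base = 3 × £5,625 = £16,875. £346,300 is below the £346,500 cutoff, so the full £16,875 applies.
Adoption Credit: 5% of the £43,200 excess over £303,100 is £2,160; credit = £5,450 − £2,160 = £3,290.
Total: £16,875 + £3,290 = £20,165.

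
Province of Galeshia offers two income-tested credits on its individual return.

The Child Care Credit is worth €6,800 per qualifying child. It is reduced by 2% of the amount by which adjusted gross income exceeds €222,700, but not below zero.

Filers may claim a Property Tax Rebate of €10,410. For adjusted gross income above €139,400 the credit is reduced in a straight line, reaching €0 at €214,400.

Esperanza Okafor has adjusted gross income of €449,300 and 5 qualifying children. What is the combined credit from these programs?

€29,468

Child Care Credit: base = 5 × €6,800 = €34,000. 2% of the €226,600 excess over €222,700 is €4,532; credit = €34,000 − €4,532 = €29,468.
Property Tax Rebate: €449,300 is at or above €214,400, so the credit is €0.
Total: €29,468 + €0 = €29,468.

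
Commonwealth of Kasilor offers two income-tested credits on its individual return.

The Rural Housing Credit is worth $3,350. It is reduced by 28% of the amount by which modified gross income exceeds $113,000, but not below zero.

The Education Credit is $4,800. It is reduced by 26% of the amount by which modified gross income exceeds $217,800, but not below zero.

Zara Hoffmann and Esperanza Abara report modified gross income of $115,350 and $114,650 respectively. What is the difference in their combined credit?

$196

Zara ($115,350): Rural Housing Credit: 28% of the $2,350 excess over $113,000 is $658; credit = $3,350 − $658 = $2,692. Education Credit: $115,350 is at or below the $217,800 threshold, so the full $4,800 applies. total $2,692 + $4,800 = $7,492
Esperanza ($114,650): Rural Housing Credit: 28% of the $1,650 excess over $113,000 is $462; credit = $3,350 − $462 = $2,888. Education Credit: $114,650 is at or below the $217,800 threshold, so the full $4,800 applies. total $2,888 + $4,800 = $7,688
Difference: |$7,492 − $7,688| = $196.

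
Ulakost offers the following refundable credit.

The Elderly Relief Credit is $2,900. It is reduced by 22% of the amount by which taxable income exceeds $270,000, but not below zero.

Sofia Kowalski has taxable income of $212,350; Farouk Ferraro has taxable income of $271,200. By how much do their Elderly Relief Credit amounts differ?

Sofia ($212,350): Elderly Relief Credit: $212,350 is at or below the $270,000 threshold, so the full $2,900 applies.
Farouk ($271,200): Elderly Relief Credit: 22% of the $1,200 excess over $270,000 is $264; credit = $2,900 − $264 = $2,636.
Difference: |$2,900 − $2,636| = $264.

$264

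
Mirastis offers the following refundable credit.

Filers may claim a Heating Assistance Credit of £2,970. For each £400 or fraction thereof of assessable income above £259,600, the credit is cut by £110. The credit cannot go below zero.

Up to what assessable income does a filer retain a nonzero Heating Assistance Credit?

£270,000

After 26 increments the reduction is 26 × £110 = £2,860, leaving £110; one more increment wipes it out. Increment 26 ends at excess 26 × £400 = £10,400, so the highest qualifying income is £259,600 + £10,400 = £270,000.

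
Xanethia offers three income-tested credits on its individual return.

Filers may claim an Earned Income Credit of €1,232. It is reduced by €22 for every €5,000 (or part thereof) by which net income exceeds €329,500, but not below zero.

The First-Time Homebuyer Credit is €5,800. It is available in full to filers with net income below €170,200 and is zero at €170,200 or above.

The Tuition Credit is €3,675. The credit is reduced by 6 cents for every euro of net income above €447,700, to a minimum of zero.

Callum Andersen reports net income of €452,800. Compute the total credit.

€4,051

Earned Income Credit: income exceeds €329,500 by €123,300, which is 25 full-or-partial €5,000 increments; reduction = 25 × €22 = €550, leaving €682.
First-Time Homebuyer Credit: €452,800 meets or exceeds the €170,200 cutoff, so the credit is €0.
Tuition Credit: 6% of the €5,100 excess over €447,700 is €306; credit = €3,675 − €306 = €3,369.
Total: €682 + €0 + €3,369 = €4,051.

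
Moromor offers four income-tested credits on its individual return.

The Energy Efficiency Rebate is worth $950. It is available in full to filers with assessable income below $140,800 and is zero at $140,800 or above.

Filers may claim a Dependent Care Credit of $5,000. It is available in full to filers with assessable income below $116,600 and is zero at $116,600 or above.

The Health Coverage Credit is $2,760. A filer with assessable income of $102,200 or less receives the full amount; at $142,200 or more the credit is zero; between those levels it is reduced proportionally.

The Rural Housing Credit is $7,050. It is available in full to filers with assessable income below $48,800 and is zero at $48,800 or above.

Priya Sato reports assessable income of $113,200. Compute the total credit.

$7,951

Energy Efficiency Rebate: $113,200 is below the $140,800 cutoff, so the full $950 applies.
Dependent Care Credit: $113,200 is below the $116,600 cutoff, so the full $5,000 applies.
Health Coverage Credit: $113,200 is $11,000 into a $40,000 phase-out range, leaving 29,000/40,000 of the credit: $2,760 × 29,000/40,000 = $2,001.
Rural Housing Credit: $113,200 meets or exceeds the $48,800 cutoff, so the credit is $0.
Total: $950 + $5,000 + $2,001 + $0 = $7,951.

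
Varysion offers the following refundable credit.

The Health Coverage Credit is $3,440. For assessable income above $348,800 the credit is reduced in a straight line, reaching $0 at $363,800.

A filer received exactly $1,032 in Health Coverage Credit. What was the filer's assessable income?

$1,032 is 1,032/3,440 of the full $3,440, so 2,408/3,440 of the $15,000 range has been used: income = $348,800 + $15,000 × 2,408/3,440 = $359,300.

$359,300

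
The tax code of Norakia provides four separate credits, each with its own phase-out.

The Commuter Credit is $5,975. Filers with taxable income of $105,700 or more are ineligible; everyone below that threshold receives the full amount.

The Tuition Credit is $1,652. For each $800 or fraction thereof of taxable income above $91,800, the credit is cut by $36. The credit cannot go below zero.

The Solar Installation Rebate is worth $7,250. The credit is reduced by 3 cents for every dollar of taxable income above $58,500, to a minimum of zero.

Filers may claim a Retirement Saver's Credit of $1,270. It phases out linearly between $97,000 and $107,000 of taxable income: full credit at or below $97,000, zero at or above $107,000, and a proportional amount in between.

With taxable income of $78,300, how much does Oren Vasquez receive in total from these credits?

$15,553

Commuter Credit: $78,300 is below the $105,700 cutoff, so the full $5,975 applies.
Tuition Credit: $78,300 is at or below the $91,800 threshold, so the full $1,652 applies.
Solar Installation Rebate: 3% of the $19,800 excess over $58,500 is $594; credit = $7,250 − $594 = $6,656.
Retirement Saver's Credit: $78,300 is at or below the $97,000 threshold, so the full $1,270 applies.
Total: $5,975 + $1,652 + $6,656 + $1,270 = $15,553.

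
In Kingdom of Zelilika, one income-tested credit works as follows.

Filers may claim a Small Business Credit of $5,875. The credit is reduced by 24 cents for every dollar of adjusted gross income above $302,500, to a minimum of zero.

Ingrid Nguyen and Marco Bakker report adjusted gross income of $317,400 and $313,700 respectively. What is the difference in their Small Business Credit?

$888

Ingrid ($317,400): Small Business Credit: 24% of the $14,900 excess over $302,500 is $3,576; credit = $5,875 − $3,576 = $2,299.
Marco ($313,700): Small Business Credit: 24% of the $11,200 excess over $302,500 is $2,688; credit = $5,875 − $2,688 = $3,187.
Difference: |$2,299 − $3,187| = $888.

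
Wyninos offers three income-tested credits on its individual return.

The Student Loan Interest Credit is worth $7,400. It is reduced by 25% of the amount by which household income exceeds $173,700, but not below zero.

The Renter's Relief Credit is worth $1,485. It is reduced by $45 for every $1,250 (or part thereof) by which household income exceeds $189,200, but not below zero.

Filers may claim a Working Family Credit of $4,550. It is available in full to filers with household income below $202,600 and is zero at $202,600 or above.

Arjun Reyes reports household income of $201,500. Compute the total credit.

$6,035

Student Loan Interest Credit: 25% of the $27,800 excess over $173,700 is $6,950; credit = $7,400 − $6,950 = $450.
Renter's Relief Credit: income exceeds $189,200 by $12,300, which is 10 full-or-partial $1,250 increments; reduction = 10 × $45 = $450, leaving $1,035.
Working Family Credit: $201,500 is below the $202,600 cutoff, so the full $4,550 applies.
Total: $450 + $1,035 + $4,550 = $6,035.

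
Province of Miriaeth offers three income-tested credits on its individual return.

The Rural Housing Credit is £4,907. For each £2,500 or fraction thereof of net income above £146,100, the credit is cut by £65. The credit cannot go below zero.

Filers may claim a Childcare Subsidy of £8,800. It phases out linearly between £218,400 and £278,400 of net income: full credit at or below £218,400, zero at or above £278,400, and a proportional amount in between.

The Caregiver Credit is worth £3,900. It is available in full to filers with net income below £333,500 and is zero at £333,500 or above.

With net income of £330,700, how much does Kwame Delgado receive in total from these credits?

Rural Housing Credit: income exceeds £146,100 by £184,600, which is 74 full-or-partial £2,500 increments; reduction = 74 × £65 = £4,810, leaving £97.
Childcare Subsidy: £330,700 is at or above £278,400, so the credit is £0.
Caregiver Credit: £330,700 is below the £333,500 cutoff, so the full £3,900 applies.
Total: £97 + £0 + £3,900 = £3,997.

£3,997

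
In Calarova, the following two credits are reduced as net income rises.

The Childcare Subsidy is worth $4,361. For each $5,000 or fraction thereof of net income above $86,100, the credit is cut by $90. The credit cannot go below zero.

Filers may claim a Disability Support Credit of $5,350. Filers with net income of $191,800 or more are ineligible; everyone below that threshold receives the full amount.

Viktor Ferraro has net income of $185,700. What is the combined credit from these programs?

$7,911

Childcare Subsidy: income exceeds $86,100 by $99,600, which is 20 full-or-partial $5,000 increments; reduction = 20 × $90 = $1,800, leaving $2,561.
Disability Support Credit: $185,700 is below the $191,800 cutoff, so the full $5,350 applies.
Total: $2,561 + $5,350 = $7,911.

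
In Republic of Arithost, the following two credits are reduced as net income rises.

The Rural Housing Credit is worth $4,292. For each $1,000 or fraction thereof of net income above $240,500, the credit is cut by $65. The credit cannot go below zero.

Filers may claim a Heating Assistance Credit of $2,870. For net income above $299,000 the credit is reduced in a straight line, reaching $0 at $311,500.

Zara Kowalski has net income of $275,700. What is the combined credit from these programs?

$4,822

Rural Housing Credit: income exceeds $240,500 by $35,200, which is 36 full-or-partial $1,000 increments; reduction = 36 × $65 = $2,340, leaving $1,952.
Heating Assistance Credit: $275,700 is at or below the $299,000 threshold, so the full $2,870 applies.
Total: $1,952 + $2,870 = $4,822.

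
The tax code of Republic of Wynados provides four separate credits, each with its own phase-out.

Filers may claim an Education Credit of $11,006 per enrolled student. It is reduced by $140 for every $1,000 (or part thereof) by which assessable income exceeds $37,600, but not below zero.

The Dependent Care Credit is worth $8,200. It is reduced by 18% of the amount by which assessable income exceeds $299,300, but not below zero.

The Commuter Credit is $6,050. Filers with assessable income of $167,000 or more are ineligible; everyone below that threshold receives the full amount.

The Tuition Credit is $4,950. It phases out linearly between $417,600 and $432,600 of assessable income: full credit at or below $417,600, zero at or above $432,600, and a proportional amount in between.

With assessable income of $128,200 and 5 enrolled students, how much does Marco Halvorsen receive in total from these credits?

Education Credit: base = 5 × $11,006 = $55,030. income exceeds $37,600 by $90,600, which is 91 full-or-partial $1,000 increments; reduction = 91 × $140 = $12,740, leaving $42,290.
Dependent Care Credit: $128,200 is at or below the $299,300 threshold, so the full $8,200 applies.
Commuter Credit: $128,200 is below the $167,000 cutoff, so the full $6,050 applies.
Tuition Credit: $128,200 is at or below the $417,600 threshold, so the full $4,950 applies.
Total: $42,290 + $8,200 + $6,050 + $4,950 = $61,490.

$61,490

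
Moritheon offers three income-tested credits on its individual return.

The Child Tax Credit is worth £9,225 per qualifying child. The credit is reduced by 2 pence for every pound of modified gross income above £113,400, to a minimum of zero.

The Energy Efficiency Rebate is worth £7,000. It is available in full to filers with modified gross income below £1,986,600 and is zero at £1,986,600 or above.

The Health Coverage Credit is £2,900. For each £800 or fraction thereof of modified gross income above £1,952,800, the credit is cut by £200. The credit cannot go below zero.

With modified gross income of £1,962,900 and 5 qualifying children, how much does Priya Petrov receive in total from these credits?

£16,435

Child Tax Credit: base = 5 × £9,225 = £46,125. 2% of the £1,849,500 excess over £113,400 is £36,990; credit = £46,125 − £36,990 = £9,135.
Energy Efficiency Rebate: £1,962,900 is below the £1,986,600 cutoff, so the full £7,000 applies.
Health Coverage Credit: income exceeds £1,952,800 by £10,100, which is 13 full-or-partial £800 increments; reduction = 13 × £200 = £2,600, leaving £300.
Total: £9,135 + £7,000 + £300 = £16,435.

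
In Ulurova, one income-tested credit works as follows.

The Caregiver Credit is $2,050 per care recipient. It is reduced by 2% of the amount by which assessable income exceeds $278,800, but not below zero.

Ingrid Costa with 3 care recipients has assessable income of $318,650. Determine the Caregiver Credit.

Caregiver Credit: base = 3 × $2,050 = $6,150. 2% of the $39,850 excess over $278,800 is $797; credit = $6,150 − $797 = $5,353.

$5,353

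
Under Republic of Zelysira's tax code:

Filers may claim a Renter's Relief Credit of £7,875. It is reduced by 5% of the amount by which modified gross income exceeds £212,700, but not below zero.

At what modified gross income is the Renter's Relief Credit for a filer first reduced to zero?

£370,200

The credit falls by 5% of each pound above £212,700, so it reaches zero when the excess is £7,875 / 5% = £157,500: income = £212,700 + £157,500 = £370,200.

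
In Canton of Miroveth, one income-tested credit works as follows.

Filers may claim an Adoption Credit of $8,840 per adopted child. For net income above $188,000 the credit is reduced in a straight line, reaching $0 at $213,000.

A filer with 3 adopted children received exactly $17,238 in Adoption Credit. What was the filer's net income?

Full credit = 3 × $8,840 = $26,520.
$17,238 is 17,238/26,520 of the full $26,520, so 9,282/26,520 of the $25,000 range has been used: income = $188,000 + $25,000 × 9,282/26,520 = $196,750.

$196,750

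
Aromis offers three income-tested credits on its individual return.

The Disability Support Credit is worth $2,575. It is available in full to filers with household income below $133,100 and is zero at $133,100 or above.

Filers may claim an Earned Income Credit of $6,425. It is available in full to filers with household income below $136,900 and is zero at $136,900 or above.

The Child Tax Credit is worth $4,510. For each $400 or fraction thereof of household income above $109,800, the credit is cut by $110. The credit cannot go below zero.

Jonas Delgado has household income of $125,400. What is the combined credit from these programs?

$9,220

Disability Support Credit: $125,400 is below the $133,100 cutoff, so the full $2,575 applies.
Earned Income Credit: $125,400 is below the $136,900 cutoff, so the full $6,425 applies.
Child Tax Credit: income exceeds $109,800 by $15,600, which is 39 full-or-partial $400 increments; reduction = 39 × $110 = $4,290, leaving $220.
Total: $2,575 + $6,425 + $220 = $9,220.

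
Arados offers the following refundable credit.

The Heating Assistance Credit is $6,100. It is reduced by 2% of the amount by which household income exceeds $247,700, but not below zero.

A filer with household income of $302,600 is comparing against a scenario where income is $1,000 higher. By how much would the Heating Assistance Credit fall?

At $302,600 — 2% of the $54,900 excess over $247,700 is $1,098; credit = $6,100 − $1,098 = $5,002.
At $303,600 — 2% of the $55,900 excess over $247,700 is $1,118; credit = $6,100 − $1,118 = $4,982.
Lost: $5,002 − $4,982 = $20.

$20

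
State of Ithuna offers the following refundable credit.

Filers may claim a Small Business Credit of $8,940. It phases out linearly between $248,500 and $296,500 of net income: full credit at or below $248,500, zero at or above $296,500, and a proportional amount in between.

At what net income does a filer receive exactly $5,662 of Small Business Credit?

$5,662 is 5,662/8,940 of the full $8,940, so 3,278/8,940 of the $48,000 range has been used: income = $248,500 + $48,000 × 3,278/8,940 = $266,100.

$266,100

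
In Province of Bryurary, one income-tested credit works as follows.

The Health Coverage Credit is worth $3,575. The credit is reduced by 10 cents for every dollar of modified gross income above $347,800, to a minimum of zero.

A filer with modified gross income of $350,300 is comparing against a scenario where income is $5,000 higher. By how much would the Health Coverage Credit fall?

$500

At $350,300 — 10% of the $2,500 excess over $347,800 is $250; credit = $3,575 − $250 = $3,325.
At $355,300 — 10% of the $7,500 excess over $347,800 is $750; credit = $3,575 − $750 = $2,825.
Lost: $3,325 − $2,825 = $500.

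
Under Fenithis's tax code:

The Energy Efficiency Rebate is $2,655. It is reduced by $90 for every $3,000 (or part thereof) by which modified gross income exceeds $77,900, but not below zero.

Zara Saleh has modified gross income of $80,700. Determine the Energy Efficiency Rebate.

Energy Efficiency Rebate: income exceeds $77,900 by $2,800, which is 1 full-or-partial $3,000 increment; reduction = 1 × $90 = $90, leaving $2,565.

$2,565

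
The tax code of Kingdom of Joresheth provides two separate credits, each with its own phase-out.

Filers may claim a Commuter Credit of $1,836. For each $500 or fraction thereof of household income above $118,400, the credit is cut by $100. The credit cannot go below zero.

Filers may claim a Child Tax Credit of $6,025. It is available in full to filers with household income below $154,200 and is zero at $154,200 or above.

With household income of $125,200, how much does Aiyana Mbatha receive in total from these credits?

$6,461

Commuter Credit: income exceeds $118,400 by $6,800, which is 14 full-or-partial $500 increments; reduction = 14 × $100 = $1,400, leaving $436.
Child Tax Credit: $125,200 is below the $154,200 cutoff, so the full $6,025 applies.
Total: $436 + $6,025 = $6,461.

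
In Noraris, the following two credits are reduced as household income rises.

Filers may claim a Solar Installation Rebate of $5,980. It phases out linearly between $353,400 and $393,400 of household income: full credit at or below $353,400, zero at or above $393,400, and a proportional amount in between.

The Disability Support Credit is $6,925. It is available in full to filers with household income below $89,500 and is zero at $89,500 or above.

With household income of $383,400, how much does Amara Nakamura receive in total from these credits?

$1,495

Solar Installation Rebate: $383,400 is $30,000 into a $40,000 phase-out range, leaving 10,000/40,000 of the credit: $5,980 × 10,000/40,000 = $1,495.
Disability Support Credit: $383,400 meets or exceeds the $89,500 cutoff, so the credit is $0.
Total: $1,495 + $0 = $1,495.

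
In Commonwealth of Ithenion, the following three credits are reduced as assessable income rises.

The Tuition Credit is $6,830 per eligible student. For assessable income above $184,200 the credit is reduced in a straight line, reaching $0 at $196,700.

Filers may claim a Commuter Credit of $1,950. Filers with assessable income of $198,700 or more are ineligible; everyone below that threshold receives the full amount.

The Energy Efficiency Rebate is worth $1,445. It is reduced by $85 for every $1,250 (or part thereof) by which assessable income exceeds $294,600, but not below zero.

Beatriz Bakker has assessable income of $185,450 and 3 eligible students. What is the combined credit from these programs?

$21,836

Tuition Credit: base = 3 × $6,830 = $20,490. $185,450 is $1,250 into a $12,500 phase-out range, leaving 11,250/12,500 of the credit: $20,490 × 11,250/12,500 = $18,441.
Commuter Credit: $185,450 is below the $198,700 cutoff, so the full $1,950 applies.
Energy Efficiency Rebate: $185,450 is at or below the $294,600 threshold, so the full $1,445 applies.
Total: $18,441 + $1,950 + $1,445 = $21,836.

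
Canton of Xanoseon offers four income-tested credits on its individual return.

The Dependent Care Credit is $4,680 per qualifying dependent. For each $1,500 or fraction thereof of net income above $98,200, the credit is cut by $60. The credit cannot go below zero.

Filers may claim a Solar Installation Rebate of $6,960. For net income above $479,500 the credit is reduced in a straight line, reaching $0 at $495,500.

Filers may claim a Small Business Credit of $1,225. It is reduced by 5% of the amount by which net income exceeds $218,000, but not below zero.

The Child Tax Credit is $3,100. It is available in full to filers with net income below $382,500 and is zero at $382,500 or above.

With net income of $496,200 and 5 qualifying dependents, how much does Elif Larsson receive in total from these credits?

Dependent Care Credit: base = 5 × $4,680 = $23,400. income exceeds $98,200 by $398,000, which is 266 full-or-partial $1,500 increments; reduction = 266 × $60 = $15,960, leaving $7,440.
Solar Installation Rebate: $496,200 is at or above $495,500, so the credit is $0.
Small Business Credit: 5% of the $278,200 excess over $218,000 is $13,910 ≥ base, so the credit is $0.
Child Tax Credit: $496,200 meets or exceeds the $382,500 cutoff, so the credit is $0.
Total: $7,440 + $0 + $0 + $0 = $7,440.

$7,440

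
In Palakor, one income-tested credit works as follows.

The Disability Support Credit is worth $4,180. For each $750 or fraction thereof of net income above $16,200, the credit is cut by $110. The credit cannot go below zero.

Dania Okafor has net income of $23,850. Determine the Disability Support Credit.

$2,970

Disability Support Credit: income exceeds $16,200 by $7,650, which is 11 full-or-partial $750 increments; reduction = 11 × $110 = $1,210, leaving $2,970.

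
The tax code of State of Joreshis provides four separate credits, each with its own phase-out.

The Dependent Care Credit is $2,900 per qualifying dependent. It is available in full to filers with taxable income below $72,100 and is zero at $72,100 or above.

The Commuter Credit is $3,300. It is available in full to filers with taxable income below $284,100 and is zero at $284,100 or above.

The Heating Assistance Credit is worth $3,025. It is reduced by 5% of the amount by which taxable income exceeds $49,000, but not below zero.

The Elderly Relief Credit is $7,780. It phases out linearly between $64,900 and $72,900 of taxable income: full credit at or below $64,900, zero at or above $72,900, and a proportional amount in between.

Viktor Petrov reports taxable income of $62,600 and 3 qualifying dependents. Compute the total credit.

Dependent Care Credit: base = 3 × $2,900 = $8,700. $62,600 is below the $72,100 cutoff, so the full $8,700 applies.
Commuter Credit: $62,600 is below the $284,100 cutoff, so the full $3,300 applies.
Heating Assistance Credit: 5% of the $13,600 excess over $49,000 is $680; credit = $3,025 − $680 = $2,345.
Elderly Relief Credit: $62,600 is at or below the $64,900 threshold, so the full $7,780 applies.
Total: $8,700 + $3,300 + $2,345 + $7,780 = $22,125.

$22,125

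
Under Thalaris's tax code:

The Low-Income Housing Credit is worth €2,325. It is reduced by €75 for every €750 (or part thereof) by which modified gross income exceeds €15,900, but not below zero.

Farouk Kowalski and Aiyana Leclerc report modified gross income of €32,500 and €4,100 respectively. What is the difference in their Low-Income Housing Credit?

€1,725

Farouk (€32,500): Low-Income Housing Credit: income exceeds €15,900 by €16,600, which is 23 full-or-partial €750 increments; reduction = 23 × €75 = €1,725, leaving €600.
Aiyana (€4,100): Low-Income Housing Credit: €4,100 is at or below the €15,900 threshold, so the full €2,325 applies.
Difference: |€600 − €2,325| = €1,725.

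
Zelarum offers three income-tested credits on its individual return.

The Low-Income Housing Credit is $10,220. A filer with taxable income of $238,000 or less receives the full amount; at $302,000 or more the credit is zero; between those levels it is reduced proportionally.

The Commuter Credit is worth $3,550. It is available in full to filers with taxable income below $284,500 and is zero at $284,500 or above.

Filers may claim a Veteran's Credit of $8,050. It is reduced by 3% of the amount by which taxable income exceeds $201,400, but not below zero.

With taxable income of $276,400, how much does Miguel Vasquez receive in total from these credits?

Low-Income Housing Credit: $276,400 is $38,400 into a $64,000 phase-out range, leaving 25,600/64,000 of the credit: $10,220 × 25,600/64,000 = $4,088.
Commuter Credit: $276,400 is below the $284,500 cutoff, so the full $3,550 applies.
Veteran's Credit: 3% of the $75,000 excess over $201,400 is $2,250; credit = $8,050 − $2,250 = $5,800.
Total: $4,088 + $3,550 + $5,800 = $13,438.

$13,438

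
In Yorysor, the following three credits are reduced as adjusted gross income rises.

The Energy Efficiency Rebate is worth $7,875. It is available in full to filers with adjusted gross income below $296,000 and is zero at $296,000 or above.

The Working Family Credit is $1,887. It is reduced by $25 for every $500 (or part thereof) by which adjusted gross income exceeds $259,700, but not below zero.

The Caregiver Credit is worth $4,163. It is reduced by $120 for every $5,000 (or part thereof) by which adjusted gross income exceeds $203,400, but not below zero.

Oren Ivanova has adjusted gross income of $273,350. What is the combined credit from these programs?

$11,545

Energy Efficiency Rebate: $273,350 is below the $296,000 cutoff, so the full $7,875 applies.
Working Family Credit: income exceeds $259,700 by $13,650, which is 28 full-or-partial $500 increments; reduction = 28 × $25 = $700, leaving $1,187.
Caregiver Credit: income exceeds $203,400 by $69,950, which is 14 full-or-partial $5,000 increments; reduction = 14 × $120 = $1,680, leaving $2,483.
Total: $7,875 + $1,187 + $2,483 = $11,545.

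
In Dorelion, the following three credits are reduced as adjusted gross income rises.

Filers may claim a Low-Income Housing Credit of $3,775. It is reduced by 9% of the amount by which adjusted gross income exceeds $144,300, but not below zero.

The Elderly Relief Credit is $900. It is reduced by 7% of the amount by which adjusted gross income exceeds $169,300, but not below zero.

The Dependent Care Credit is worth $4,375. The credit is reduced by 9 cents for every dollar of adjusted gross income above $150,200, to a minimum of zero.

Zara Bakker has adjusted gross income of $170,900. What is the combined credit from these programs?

Low-Income Housing Credit: 9% of the $26,600 excess over $144,300 is $2,394; credit = $3,775 − $2,394 = $1,381.
Elderly Relief Credit: 7% of the $1,600 excess over $169,300 is $112; credit = $900 − $112 = $788.
Dependent Care Credit: 9% of the $20,700 excess over $150,200 is $1,863; credit = $4,375 − $1,863 = $2,512.
Total: $1,381 + $788 + $2,512 = $4,681.

$4,681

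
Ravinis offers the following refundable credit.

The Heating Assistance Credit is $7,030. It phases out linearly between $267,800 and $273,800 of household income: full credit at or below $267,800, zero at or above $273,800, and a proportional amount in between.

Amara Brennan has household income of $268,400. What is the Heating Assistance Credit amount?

Heating Assistance Credit: $268,400 is $600 into a $6,000 phase-out range, leaving 5,400/6,000 of the credit: $7,030 × 5,400/6,000 = $6,327.

$6,327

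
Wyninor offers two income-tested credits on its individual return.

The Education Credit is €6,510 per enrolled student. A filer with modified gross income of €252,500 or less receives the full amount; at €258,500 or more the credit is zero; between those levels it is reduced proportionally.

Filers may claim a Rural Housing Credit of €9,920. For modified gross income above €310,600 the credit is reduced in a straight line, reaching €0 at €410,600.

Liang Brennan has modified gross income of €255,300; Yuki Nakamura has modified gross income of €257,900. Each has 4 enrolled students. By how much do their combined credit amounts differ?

€11,284

Liang (€255,300): Education Credit: base = 4 × €6,510 = €26,040. €255,300 is €2,800 into a €6,000 phase-out range, leaving 3,200/6,000 of the credit: €26,040 × 3,200/6,000 = €13,888. Rural Housing Credit: €255,300 is at or below the €310,600 threshold, so the full €9,920 applies. total €13,888 + €9,920 = €23,808
Yuki (€257,900): Education Credit: base = 4 × €6,510 = €26,040. €257,900 is €5,400 into a €6,000 phase-out range, leaving 600/6,000 of the credit: €26,040 × 600/6,000 = €2,604. Rural Housing Credit: €257,900 is at or below the €310,600 threshold, so the full €9,920 applies. total €2,604 + €9,920 = €12,524
Difference: |€23,808 − €12,524| = €11,284.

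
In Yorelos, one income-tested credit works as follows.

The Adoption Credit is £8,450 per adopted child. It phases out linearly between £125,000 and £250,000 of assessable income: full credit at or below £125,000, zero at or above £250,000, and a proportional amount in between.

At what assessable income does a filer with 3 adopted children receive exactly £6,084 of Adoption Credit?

£220,000

Full credit = 3 × £8,450 = £25,350.
£6,084 is 6,084/25,350 of the full £25,350, so 19,266/25,350 of the £125,000 range has been used: income = £125,000 + £125,000 × 19,266/25,350 = £220,000.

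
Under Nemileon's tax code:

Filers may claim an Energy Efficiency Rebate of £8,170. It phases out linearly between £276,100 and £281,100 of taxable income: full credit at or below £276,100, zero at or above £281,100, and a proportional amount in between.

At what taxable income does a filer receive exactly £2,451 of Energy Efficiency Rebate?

£2,451 is 2,451/8,170 of the full £8,170, so 5,719/8,170 of the £5,000 range has been used: income = £276,100 + £5,000 × 5,719/8,170 = £279,600.

£279,600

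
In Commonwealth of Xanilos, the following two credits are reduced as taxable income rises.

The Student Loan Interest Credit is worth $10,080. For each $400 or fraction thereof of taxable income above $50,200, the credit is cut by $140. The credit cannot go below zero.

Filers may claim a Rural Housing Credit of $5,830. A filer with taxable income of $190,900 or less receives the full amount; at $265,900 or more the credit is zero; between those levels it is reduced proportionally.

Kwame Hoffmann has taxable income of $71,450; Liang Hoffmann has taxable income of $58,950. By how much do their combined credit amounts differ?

Kwame ($71,450): Student Loan Interest Credit: income exceeds $50,200 by $21,250, which is 54 full-or-partial $400 increments; reduction = 54 × $140 = $7,560, leaving $2,520. Rural Housing Credit: $71,450 is at or below the $190,900 threshold, so the full $5,830 applies. total $2,520 + $5,830 = $8,350
Liang ($58,950): Student Loan Interest Credit: income exceeds $50,200 by $8,750, which is 22 full-or-partial $400 increments; reduction = 22 × $140 = $3,080, leaving $7,000. Rural Housing Credit: $58,950 is at or below the $190,900 threshold, so the full $5,830 applies. total $7,000 + $5,830 = $12,830
Difference: |$8,350 − $12,830| = $4,480.

$4,480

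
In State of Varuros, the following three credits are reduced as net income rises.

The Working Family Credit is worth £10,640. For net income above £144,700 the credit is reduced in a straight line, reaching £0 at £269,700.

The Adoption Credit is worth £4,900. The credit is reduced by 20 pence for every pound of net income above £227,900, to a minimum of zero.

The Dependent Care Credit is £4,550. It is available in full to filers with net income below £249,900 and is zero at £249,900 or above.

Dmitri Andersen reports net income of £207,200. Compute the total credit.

Working Family Credit: £207,200 is £62,500 into a £125,000 phase-out range, leaving 62,500/125,000 of the credit: £10,640 × 62,500/125,000 = £5,320.
Adoption Credit: £207,200 is at or below the £227,900 threshold, so the full £4,900 applies.
Dependent Care Credit: £207,200 is below the £249,900 cutoff, so the full £4,550 applies.
Total: £5,320 + £4,900 + £4,550 = £14,770.

£14,770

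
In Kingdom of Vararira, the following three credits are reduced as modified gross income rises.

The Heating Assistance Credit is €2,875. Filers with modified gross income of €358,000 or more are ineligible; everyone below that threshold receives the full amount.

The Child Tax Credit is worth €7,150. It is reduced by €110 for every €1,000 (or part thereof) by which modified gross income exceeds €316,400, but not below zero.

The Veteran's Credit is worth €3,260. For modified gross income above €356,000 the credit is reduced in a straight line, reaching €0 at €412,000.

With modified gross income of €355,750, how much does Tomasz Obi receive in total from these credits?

Heating Assistance Credit: €355,750 is below the €358,000 cutoff, so the full €2,875 applies.
Child Tax Credit: income exceeds €316,400 by €39,350, which is 40 full-or-partial €1,000 increments; reduction = 40 × €110 = €4,400, leaving €2,750.
Veteran's Credit: €355,750 is at or below the €356,000 threshold, so the full €3,260 applies.
Total: €2,875 + €2,750 + €3,260 = €8,885.

€8,885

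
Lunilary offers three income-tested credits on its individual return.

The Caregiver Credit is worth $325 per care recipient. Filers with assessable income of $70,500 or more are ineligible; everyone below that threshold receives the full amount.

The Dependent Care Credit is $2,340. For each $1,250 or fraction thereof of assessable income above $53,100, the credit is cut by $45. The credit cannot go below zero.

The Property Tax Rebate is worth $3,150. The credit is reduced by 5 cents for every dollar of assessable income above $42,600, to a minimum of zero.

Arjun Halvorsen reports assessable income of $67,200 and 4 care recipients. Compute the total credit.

$5,020

Caregiver Credit: base = 4 × $325 = $1,300. $67,200 is below the $70,500 cutoff, so the full $1,300 applies.
Dependent Care Credit: income exceeds $53,100 by $14,100, which is 12 full-or-partial $1,250 increments; reduction = 12 × $45 = $540, leaving $1,800.
Property Tax Rebate: 5% of the $24,600 excess over $42,600 is $1,230; credit = $3,150 − $1,230 = $1,920.
Total: $1,300 + $1,800 + $1,920 = $5,020.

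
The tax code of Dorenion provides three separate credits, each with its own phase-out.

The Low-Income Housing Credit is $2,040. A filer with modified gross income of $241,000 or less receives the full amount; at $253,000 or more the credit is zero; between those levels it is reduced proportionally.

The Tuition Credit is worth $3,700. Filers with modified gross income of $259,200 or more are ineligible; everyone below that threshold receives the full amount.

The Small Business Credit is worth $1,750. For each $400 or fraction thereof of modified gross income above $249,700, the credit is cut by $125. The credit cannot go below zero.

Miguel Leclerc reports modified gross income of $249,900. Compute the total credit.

$5,852

Low-Income Housing Credit: $249,900 is $8,900 into a $12,000 phase-out range, leaving 3,100/12,000 of the credit: $2,040 × 3,100/12,000 = $527.
Tuition Credit: $249,900 is below the $259,200 cutoff, so the full $3,700 applies.
Small Business Credit: income exceeds $249,700 by $200, which is 1 full-or-partial $400 increment; reduction = 1 × $125 = $125, leaving $1,625.
Total: $527 + $3,700 + $1,625 = $5,852.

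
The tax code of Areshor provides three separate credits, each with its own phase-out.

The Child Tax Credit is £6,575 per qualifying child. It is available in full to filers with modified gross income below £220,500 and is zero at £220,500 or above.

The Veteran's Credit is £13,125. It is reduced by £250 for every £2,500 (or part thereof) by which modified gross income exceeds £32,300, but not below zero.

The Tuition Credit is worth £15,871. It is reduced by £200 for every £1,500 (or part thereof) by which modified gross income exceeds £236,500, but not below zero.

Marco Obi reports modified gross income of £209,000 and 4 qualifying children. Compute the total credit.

Child Tax Credit: base = 4 × £6,575 = £26,300. £209,000 is below the £220,500 cutoff, so the full £26,300 applies.
Veteran's Credit: income exceeds £32,300 by £176,700 → 71 increments × £250 = £17,750 ≥ base, so the credit is £0.
Tuition Credit: £209,000 is at or below the £236,500 threshold, so the full £15,871 applies.
Total: £26,300 + £0 + £15,871 = £42,171.

£42,171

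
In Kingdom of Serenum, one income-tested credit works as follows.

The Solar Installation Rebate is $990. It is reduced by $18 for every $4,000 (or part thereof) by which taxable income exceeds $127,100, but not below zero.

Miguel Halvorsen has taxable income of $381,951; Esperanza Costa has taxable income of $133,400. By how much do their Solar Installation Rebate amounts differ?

Miguel ($381,951): Solar Installation Rebate: income exceeds $127,100 by $254,851 → 64 increments × $18 = $1,152 ≥ base, so the credit is $0.
Esperanza ($133,400): Solar Installation Rebate: income exceeds $127,100 by $6,300, which is 2 full-or-partial $4,000 increments; reduction = 2 × $18 = $36, leaving $954.
Difference: |$0 − $954| = $954.

$954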